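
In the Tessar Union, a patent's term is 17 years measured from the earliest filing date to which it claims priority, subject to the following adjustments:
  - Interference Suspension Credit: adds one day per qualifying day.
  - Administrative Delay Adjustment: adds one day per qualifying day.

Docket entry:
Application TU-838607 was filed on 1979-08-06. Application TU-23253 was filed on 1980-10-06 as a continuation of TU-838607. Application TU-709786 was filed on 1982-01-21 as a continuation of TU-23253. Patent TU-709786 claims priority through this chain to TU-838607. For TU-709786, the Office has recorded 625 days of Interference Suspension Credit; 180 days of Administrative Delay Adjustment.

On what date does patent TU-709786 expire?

1998-10-20

Earliest priority filing: 6 August 1979.
Base term: 6 August 1979 + 17 years → 6 August 1996.
Interference Suspension Credit: +625 days → 23 April 1998.
Administrative Delay Adjustment: +180 days → 20 October 1998.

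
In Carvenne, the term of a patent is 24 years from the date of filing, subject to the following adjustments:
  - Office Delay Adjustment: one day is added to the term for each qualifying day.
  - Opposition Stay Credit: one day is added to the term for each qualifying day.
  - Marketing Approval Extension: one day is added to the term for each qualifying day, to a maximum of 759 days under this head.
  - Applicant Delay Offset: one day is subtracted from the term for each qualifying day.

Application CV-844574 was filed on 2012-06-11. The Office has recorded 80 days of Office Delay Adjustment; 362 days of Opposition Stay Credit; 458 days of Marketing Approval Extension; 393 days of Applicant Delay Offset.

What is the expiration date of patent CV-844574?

Base term: filing date + 24 years → 11 June 2036.
Office Delay Adjustment: +80 days → 30 August 2036.
Opposition Stay Credit: +362 days → 27 August 2037.
Marketing Approval Extension: 458 days (within the 759-day cap) → +458 days → 28 November 2038.
Applicant Delay Offset: −393 days → 31 October 2037.

October 31, 2037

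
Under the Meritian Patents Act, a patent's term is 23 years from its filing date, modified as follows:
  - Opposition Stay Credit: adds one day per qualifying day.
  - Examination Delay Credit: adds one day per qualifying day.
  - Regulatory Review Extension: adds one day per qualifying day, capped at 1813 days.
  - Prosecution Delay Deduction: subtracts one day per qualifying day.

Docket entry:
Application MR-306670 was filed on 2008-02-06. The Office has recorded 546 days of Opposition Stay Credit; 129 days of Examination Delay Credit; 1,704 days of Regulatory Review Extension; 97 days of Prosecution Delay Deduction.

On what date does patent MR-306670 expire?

2037-05-07

Base term: filing date + 23 years → 6 February 2031.
Opposition Stay Credit: +546 days → 5 August 2032.
Examination Delay Credit: +129 days → 12 December 2032.
Regulatory Review Extension: 1704 days (within the 1813-day cap) → +1704 days → 12 August 2037.
Prosecution Delay Deduction: −97 days → 7 May 2037.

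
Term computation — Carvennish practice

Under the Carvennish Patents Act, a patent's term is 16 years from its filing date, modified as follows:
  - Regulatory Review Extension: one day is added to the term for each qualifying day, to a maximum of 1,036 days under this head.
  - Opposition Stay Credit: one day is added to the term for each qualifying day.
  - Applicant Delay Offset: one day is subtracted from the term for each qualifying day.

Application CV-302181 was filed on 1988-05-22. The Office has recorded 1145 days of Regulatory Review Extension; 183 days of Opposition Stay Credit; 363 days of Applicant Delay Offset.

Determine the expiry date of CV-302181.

Base term: filing date + 16 years → 22 May 2004.
Regulatory Review Extension: 1145 days claimed exceeds the 1036-day cap, so +1036 days → 24 March 2007.
Opposition Stay Credit: +183 days → 23 September 2007.
Applicant Delay Offset: −363 days → 25 September 2006.

September 25, 2006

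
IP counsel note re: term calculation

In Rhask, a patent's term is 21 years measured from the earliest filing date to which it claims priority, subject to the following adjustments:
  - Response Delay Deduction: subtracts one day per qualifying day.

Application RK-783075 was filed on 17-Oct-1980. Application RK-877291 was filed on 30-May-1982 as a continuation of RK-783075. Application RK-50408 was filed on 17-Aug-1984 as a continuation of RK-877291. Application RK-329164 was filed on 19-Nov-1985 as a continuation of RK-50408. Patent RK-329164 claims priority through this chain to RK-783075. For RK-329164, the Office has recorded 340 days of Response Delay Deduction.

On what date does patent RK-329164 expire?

2000-11-11

Earliest priority filing: 17 October 1980.
Base term: 17 October 1980 + 21 years → 17 October 2001.
Response Delay Deduction: −340 days → 11 November 2000.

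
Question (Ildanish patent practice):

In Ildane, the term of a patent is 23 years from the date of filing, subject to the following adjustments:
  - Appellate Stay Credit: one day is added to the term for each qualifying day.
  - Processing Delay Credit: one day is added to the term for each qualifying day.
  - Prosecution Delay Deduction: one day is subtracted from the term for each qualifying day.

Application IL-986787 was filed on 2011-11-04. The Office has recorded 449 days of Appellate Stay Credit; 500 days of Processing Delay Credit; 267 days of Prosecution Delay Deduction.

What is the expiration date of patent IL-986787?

September 16, 2036

Base term: filing date + 23 years → 4 November 2034.
Appellate Stay Credit: +449 days → 27 January 2036.
Processing Delay Credit: +500 days → 10 June 2037.
Prosecution Delay Deduction: −267 days → 16 September 2036.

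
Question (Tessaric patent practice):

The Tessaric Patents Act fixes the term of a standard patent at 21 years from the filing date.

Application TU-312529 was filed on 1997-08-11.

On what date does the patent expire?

Filing date + 21 years → 11 August 2018.

2018-08-11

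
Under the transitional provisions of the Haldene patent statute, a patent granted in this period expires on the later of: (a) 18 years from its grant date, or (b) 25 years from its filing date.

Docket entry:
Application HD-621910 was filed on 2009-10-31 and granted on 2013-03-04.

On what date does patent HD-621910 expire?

October 31, 2034

(a) grant + 18 years → 4 March 2031.
(b) filing + 25 years → 31 October 2034.
Later of the two: 31 October 2034.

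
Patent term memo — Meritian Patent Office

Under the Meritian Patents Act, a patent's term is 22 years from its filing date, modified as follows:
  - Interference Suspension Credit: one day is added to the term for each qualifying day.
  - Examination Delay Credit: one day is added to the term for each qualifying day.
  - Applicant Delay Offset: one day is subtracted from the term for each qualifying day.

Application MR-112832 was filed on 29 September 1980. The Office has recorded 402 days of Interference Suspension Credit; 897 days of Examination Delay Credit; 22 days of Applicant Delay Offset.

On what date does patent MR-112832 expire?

March 29, 2006

Base term: filing date + 22 years → 29 September 2002.
Interference Suspension Credit: +402 days → 5 November 2003.
Examination Delay Credit: +897 days → 20 April 2006.
Applicant Delay Offset: −22 days → 29 March 2006.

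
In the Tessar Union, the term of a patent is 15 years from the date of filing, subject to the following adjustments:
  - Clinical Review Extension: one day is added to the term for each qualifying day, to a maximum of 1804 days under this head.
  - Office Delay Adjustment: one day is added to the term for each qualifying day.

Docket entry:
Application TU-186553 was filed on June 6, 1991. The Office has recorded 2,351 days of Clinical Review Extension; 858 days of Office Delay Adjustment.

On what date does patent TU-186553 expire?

Base term: filing date + 15 years → 6 June 2006.
Clinical Review Extension: 2351 days claimed exceeds the 1804-day cap, so +1804 days → 15 May 2011.
Office Delay Adjustment: +858 days → 19 September 2013.

September 19, 2013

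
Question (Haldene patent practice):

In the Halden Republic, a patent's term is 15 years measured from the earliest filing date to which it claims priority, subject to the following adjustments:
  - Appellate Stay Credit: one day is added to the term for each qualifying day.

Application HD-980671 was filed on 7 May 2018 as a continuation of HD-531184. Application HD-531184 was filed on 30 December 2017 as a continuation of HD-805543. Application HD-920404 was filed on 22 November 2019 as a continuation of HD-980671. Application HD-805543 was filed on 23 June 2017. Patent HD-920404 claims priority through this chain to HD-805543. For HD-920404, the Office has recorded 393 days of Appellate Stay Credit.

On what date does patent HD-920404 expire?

2033-07-21

Earliest priority filing: 23 June 2017.
Base term: 23 June 2017 + 15 years → 23 June 2032.
Appellate Stay Credit: +393 days → 21 July 2033.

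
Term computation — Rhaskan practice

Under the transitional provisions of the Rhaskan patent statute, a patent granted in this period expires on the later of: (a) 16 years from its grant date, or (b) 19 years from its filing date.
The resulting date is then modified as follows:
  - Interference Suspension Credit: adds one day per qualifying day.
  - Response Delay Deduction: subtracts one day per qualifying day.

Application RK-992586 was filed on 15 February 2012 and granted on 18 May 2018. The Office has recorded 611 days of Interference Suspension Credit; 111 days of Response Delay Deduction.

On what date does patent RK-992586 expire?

(a) grant + 16 years → 18 May 2034.
(b) filing + 19 years → 15 February 2031.
Later of the two: 18 May 2034.
Interference Suspension Credit: +611 days → 19 January 2036.
Response Delay Deduction: −111 days → 30 September 2035.

September 30, 2035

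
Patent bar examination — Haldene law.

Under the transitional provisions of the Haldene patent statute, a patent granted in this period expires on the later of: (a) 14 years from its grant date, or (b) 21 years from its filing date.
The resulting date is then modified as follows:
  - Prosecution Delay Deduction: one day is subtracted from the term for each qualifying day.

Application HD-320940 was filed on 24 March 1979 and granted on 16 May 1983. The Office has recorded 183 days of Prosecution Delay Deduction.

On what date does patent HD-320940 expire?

(a) grant + 14 years → 16 May 1997.
(b) filing + 21 years → 24 March 2000.
Later of the two: 24 March 2000.
Prosecution Delay Deduction: −183 days → 23 September 1999.

1999-09-23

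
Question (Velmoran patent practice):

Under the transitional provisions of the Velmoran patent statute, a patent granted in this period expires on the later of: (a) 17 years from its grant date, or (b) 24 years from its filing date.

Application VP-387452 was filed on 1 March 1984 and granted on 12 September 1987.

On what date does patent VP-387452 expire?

2008-03-01

(a) grant + 17 years → 12 September 2004.
(b) filing + 24 years → 1 March 2008.
Later of the two: 1 March 2008.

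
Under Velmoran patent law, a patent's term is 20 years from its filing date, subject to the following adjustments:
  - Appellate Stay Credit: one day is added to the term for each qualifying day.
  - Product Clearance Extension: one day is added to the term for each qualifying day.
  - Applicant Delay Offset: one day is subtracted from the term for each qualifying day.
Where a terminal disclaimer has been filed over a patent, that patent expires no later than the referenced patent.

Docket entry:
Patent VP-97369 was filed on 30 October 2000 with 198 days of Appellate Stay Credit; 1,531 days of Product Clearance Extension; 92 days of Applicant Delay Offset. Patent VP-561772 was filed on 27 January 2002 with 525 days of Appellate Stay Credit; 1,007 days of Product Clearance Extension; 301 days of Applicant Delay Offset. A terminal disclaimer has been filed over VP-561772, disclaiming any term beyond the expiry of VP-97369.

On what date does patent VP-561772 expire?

2025-04-24

Natural term of VP-561772:
  Base: filing + 20 years → 27 January 2022.
  Appellate Stay Credit: +525 days → 6 July 2023.
  Product Clearance Extension: +1007 days → 8 April 2026.
  Applicant Delay Offset: −301 days → 11 June 2025.
Expiry of referenced patent VP-97369:
  Base: filing + 20 years → 30 October 2020.
  Appellate Stay Credit: +198 days → 16 May 2021.
  Product Clearance Extension: +1531 days → 25 July 2025.
  Applicant Delay Offset: −92 days → 24 April 2025.
Terminal disclaimer: VP-561772 expires on the earlier of 11 June 2025 and 24 April 2025.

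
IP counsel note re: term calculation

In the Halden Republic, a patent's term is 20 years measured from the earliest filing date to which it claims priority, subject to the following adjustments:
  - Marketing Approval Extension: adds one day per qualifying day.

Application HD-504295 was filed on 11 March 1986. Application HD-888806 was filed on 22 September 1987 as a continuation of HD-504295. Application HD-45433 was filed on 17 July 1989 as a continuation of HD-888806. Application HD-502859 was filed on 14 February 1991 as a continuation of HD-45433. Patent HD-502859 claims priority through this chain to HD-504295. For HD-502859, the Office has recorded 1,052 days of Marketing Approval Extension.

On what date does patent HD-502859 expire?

Earliest priority filing: 11 March 1986.
Base term: 11 March 1986 + 20 years → 11 March 2006.
Marketing Approval Extension: +1052 days → 26 January 2009.

2009-01-26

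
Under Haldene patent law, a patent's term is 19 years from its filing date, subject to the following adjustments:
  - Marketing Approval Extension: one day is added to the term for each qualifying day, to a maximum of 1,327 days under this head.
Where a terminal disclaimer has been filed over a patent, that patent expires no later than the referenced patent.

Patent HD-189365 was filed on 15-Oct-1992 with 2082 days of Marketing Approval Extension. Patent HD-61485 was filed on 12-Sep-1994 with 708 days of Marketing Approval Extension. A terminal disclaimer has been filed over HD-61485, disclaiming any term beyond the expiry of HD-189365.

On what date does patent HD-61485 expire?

2015-06-03

Natural term of HD-61485:
  Base: filing + 19 years → 12 September 2013.
  Marketing Approval Extension: 708 days (within the 1327-day cap) → +708 days → 21 August 2015.
Expiry of referenced patent HD-189365:
  Base: filing + 19 years → 15 October 2011.
  Marketing Approval Extension: 2082 days claimed exceeds the 1327-day cap, so +1327 days → 3 June 2015.
Terminal disclaimer: HD-61485 expires on the earlier of 21 August 2015 and 3 June 2015.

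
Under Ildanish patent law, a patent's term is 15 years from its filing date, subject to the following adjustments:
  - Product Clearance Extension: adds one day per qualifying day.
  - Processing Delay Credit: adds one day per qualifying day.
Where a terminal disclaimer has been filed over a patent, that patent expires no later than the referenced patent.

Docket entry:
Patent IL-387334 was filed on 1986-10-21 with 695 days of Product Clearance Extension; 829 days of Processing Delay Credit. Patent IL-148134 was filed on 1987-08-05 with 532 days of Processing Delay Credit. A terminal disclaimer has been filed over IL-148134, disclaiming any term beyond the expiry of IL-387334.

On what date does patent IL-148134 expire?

Natural term of IL-148134:
  Base: filing + 15 years → 5 August 2002.
  Processing Delay Credit: +532 days → 19 January 2004.
Expiry of referenced patent IL-387334:
  Base: filing + 15 years → 21 October 2001.
  Product Clearance Extension: +695 days → 16 September 2003.
  Processing Delay Credit: +829 days → 23 December 2005.
Terminal disclaimer: IL-148134 expires on the earlier of 19 January 2004 and 23 December 2005.

January 19, 2004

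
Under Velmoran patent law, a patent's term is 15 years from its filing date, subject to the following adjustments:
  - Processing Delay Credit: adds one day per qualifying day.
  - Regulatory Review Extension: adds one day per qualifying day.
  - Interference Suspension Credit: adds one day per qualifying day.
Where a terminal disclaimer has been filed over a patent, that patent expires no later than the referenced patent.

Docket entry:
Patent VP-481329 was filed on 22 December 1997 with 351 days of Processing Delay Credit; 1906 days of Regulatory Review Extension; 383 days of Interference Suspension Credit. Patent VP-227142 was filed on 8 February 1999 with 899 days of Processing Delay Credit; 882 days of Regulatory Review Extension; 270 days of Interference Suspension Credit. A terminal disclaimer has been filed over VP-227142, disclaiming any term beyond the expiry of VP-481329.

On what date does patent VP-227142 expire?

Natural term of VP-227142:
  Base: filing + 15 years → 8 February 2014.
  Processing Delay Credit: +899 days → 26 July 2016.
  Regulatory Review Extension: +882 days → 25 December 2018.
  Interference Suspension Credit: +270 days → 21 September 2019.
Expiry of referenced patent VP-481329:
  Base: filing + 15 years → 22 December 2012.
  Processing Delay Credit: +351 days → 8 December 2013.
  Regulatory Review Extension: +1906 days → 26 February 2019.
  Interference Suspension Credit: +383 days → 15 March 2020.
Terminal disclaimer: VP-227142 expires on the earlier of 21 September 2019 and 15 March 2020.

September 21, 2019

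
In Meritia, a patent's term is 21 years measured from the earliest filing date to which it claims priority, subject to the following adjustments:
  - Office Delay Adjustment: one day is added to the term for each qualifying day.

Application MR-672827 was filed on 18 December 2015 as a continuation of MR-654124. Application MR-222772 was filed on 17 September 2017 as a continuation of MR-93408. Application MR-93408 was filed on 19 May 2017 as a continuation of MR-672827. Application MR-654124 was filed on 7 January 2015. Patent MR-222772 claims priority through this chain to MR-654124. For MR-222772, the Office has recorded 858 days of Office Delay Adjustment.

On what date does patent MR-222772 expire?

Earliest priority filing: 7 January 2015.
Base term: 7 January 2015 + 21 years → 7 January 2036.
Office Delay Adjustment: +858 days → 14 May 2038.

2038-05-14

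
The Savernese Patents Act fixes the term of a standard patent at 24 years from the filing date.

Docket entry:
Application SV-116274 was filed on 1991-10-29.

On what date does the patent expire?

Filing date + 24 years → 29 October 2015.

2015-10-29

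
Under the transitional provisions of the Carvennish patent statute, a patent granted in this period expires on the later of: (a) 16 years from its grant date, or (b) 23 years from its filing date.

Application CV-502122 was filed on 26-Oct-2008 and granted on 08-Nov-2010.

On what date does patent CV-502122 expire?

October 26, 2031

(a) grant + 16 years → 8 November 2026.
(b) filing + 23 years → 26 October 2031.
Later of the two: 26 October 2031.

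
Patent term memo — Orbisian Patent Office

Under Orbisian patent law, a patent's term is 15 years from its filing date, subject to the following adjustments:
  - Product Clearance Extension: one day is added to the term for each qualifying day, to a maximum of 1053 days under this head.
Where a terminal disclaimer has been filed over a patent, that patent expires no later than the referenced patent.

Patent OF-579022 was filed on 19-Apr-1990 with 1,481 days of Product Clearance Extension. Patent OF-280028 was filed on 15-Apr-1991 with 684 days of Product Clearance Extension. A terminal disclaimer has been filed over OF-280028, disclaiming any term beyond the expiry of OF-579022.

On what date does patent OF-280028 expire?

Natural term of OF-280028:
  Base: filing + 15 years → 15 April 2006.
  Product Clearance Extension: 684 days (within the 1053-day cap) → +684 days → 28 February 2008.
Expiry of referenced patent OF-579022:
  Base: filing + 15 years → 19 April 2005.
  Product Clearance Extension: 1481 days claimed exceeds the 1053-day cap, so +1053 days → 7 March 2008.
Terminal disclaimer: OF-280028 expires on the earlier of 28 February 2008 and 7 March 2008.

February 28, 2008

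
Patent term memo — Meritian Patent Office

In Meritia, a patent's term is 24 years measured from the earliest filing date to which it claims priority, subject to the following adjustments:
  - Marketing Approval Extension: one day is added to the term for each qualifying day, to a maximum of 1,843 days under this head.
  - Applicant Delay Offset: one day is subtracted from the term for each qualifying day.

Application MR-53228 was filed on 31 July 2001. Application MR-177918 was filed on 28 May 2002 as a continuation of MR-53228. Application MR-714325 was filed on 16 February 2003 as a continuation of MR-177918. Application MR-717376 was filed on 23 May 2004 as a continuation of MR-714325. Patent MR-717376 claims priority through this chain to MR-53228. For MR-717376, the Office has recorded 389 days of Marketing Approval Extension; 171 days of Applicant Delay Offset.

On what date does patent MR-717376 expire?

2026-03-06

Earliest priority filing: 31 July 2001.
Base term: 31 July 2001 + 24 years → 31 July 2025.
Marketing Approval Extension: 389 days (within the 1843-day cap) → +389 days → 24 August 2026.
Applicant Delay Offset: −171 days → 6 March 2026.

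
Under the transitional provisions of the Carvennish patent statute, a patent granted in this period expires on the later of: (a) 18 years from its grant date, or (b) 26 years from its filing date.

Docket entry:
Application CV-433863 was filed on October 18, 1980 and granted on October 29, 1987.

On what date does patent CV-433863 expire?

2006-10-18

(a) grant + 18 years → 29 October 2005.
(b) filing + 26 years → 18 October 2006.
Later of the two: 18 October 2006.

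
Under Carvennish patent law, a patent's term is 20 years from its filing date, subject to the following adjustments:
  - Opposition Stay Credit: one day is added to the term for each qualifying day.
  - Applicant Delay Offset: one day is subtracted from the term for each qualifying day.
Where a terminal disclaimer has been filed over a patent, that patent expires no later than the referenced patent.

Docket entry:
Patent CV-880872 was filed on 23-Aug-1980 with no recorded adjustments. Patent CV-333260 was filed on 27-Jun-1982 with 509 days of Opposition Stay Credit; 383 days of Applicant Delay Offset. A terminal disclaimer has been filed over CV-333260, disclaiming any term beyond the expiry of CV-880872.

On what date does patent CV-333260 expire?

2000-08-23

Natural term of CV-333260:
  Base: filing + 20 years → 27 June 2002.
  Opposition Stay Credit: +509 days → 18 November 2003.
  Applicant Delay Offset: −383 days → 31 October 2002.
Expiry of referenced patent CV-880872:
  Base: filing + 20 years → 23 August 2000.
Terminal disclaimer: CV-333260 expires on the earlier of 31 October 2002 and 23 August 2000.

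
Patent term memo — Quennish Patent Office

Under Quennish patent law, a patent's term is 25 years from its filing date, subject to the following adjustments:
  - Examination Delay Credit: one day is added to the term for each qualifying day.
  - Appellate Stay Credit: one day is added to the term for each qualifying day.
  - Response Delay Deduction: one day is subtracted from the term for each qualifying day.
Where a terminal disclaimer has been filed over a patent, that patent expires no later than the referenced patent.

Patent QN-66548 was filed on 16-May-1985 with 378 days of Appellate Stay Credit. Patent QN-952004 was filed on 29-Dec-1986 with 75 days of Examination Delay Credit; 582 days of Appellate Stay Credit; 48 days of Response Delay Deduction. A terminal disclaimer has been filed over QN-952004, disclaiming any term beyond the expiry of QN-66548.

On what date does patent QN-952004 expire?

May 29, 2011

Natural term of QN-952004:
  Base: filing + 25 years → 29 December 2011.
  Examination Delay Credit: +75 days → 13 March 2012.
  Appellate Stay Credit: +582 days → 16 October 2013.
  Response Delay Deduction: −48 days → 29 August 2013.
Expiry of referenced patent QN-66548:
  Base: filing + 25 years → 16 May 2010.
  Appellate Stay Credit: +378 days → 29 May 2011.
Terminal disclaimer: QN-952004 expires on the earlier of 29 August 2013 and 29 May 2011.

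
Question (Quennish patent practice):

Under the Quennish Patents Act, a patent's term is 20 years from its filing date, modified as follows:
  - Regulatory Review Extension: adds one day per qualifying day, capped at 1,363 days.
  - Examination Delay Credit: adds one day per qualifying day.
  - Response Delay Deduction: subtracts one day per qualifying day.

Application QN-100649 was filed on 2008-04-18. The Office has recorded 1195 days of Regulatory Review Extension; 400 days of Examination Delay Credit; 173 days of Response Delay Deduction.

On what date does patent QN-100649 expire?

2032-03-10

Base term: filing date + 20 years → 18 April 2028.
Regulatory Review Extension: 1195 days (within the 1363-day cap) → +1195 days → 27 July 2031.
Examination Delay Credit: +400 days → 30 August 2032.
Response Delay Deduction: −173 days → 10 March 2032.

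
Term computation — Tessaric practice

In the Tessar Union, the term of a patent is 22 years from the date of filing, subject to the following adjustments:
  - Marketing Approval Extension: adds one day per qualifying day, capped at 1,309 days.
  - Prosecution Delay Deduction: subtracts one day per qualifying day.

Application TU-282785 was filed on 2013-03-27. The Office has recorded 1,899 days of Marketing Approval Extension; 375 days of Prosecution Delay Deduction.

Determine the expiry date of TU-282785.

Base term: filing date + 22 years → 27 March 2035.
Marketing Approval Extension: 1899 days claimed exceeds the 1309-day cap, so +1309 days → 26 October 2038.
Prosecution Delay Deduction: −375 days → 16 October 2037.

2037-10-16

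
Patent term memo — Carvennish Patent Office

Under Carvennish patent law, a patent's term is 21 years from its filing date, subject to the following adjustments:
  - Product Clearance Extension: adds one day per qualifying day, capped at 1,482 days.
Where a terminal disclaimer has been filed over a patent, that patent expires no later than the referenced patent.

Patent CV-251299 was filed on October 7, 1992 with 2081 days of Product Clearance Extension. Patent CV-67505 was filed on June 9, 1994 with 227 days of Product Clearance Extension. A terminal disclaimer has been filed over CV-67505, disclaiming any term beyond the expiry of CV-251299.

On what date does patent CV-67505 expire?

Natural term of CV-67505:
  Base: filing + 21 years → 9 June 2015.
  Product Clearance Extension: 227 days (within the 1482-day cap) → +227 days → 22 January 2016.
Expiry of referenced patent CV-251299:
  Base: filing + 21 years → 7 October 2013.
  Product Clearance Extension: 2081 days claimed exceeds the 1482-day cap, so +1482 days → 28 October 2017.
Terminal disclaimer: CV-67505 expires on the earlier of 22 January 2016 and 28 October 2017.

January 22, 2016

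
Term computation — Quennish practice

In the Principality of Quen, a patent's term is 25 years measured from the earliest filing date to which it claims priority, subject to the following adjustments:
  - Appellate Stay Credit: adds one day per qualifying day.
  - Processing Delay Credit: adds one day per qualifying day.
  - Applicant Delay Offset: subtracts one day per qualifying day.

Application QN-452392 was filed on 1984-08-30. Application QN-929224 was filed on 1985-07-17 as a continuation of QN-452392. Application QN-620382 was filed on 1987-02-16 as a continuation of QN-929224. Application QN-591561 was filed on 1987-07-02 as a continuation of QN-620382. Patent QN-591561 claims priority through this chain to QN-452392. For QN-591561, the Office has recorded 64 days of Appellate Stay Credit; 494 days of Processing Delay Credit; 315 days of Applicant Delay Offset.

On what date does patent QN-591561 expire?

Earliest priority filing: 30 August 1984.
Base term: 30 August 1984 + 25 years → 30 August 2009.
Appellate Stay Credit: +64 days → 2 November 2009.
Processing Delay Credit: +494 days → 11 March 2011.
Applicant Delay Offset: −315 days → 30 April 2010.

April 30, 2010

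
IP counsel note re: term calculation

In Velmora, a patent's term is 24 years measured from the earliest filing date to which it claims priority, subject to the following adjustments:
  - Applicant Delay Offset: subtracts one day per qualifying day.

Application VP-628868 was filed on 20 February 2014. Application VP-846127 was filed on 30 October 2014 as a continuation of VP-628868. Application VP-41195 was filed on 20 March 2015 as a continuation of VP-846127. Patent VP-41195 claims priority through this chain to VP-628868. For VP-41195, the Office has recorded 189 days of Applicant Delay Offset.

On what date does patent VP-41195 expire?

Earliest priority filing: 20 February 2014.
Base term: 20 February 2014 + 24 years → 20 February 2038.
Applicant Delay Offset: −189 days → 15 August 2037.

August 15, 2037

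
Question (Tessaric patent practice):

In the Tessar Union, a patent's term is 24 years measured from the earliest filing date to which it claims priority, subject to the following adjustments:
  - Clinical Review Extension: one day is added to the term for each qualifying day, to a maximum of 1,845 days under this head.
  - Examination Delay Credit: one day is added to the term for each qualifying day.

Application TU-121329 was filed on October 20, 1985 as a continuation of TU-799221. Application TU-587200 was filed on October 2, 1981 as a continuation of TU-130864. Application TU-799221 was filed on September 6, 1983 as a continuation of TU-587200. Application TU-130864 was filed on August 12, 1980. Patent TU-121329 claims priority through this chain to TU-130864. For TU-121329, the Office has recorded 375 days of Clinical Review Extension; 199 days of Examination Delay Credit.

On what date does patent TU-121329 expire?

Earliest priority filing: 12 August 1980.
Base term: 12 August 1980 + 24 years → 12 August 2004.
Clinical Review Extension: 375 days (within the 1845-day cap) → +375 days → 22 August 2005.
Examination Delay Credit: +199 days → 9 March 2006.

March 9, 2006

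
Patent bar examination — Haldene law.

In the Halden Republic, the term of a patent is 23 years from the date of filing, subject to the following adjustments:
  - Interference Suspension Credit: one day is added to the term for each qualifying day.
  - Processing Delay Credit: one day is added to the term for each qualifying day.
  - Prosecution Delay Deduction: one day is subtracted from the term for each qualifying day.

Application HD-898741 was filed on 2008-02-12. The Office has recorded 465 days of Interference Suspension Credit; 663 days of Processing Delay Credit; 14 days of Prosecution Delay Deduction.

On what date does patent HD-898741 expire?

2034-03-02

Base term: filing date + 23 years → 12 February 2031.
Interference Suspension Credit: +465 days → 22 May 2032.
Processing Delay Credit: +663 days → 16 March 2034.
Prosecution Delay Deduction: −14 days → 2 March 2034.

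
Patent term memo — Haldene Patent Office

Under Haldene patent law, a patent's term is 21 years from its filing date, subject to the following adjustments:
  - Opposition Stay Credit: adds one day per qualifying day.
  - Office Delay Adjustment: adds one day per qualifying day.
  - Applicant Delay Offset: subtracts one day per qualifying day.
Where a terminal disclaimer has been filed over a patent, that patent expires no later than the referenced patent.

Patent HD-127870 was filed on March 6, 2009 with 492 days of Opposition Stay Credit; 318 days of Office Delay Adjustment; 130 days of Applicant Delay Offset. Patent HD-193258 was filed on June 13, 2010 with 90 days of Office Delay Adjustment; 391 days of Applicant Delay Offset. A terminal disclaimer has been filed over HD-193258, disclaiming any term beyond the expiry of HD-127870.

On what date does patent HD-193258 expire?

August 16, 2030

Natural term of HD-193258:
  Base: filing + 21 years → 13 June 2031.
  Office Delay Adjustment: +90 days → 11 September 2031.
  Applicant Delay Offset: −391 days → 16 August 2030.
Expiry of referenced patent HD-127870:
  Base: filing + 21 years → 6 March 2030.
  Opposition Stay Credit: +492 days → 11 July 2031.
  Office Delay Adjustment: +318 days → 24 May 2032.
  Applicant Delay Offset: −130 days → 15 January 2032.
Terminal disclaimer: HD-193258 expires on the earlier of 16 August 2030 and 15 January 2032.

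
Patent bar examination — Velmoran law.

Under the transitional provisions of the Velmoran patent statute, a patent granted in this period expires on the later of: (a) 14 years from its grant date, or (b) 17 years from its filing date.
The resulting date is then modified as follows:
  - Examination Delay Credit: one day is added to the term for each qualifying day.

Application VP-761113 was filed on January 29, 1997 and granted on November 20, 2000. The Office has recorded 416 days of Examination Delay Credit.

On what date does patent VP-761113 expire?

(a) grant + 14 years → 20 November 2014.
(b) filing + 17 years → 29 January 2014.
Later of the two: 20 November 2014.
Examination Delay Credit: +416 days → 10 January 2016.

2016-01-10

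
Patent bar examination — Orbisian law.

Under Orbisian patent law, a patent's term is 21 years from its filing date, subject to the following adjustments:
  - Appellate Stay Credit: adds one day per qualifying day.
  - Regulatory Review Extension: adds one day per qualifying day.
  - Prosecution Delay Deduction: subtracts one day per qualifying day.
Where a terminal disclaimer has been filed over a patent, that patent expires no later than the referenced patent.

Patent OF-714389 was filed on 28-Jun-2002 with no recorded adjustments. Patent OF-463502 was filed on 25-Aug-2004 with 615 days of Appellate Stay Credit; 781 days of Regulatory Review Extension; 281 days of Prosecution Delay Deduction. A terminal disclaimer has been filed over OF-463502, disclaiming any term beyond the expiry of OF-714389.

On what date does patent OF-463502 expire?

Natural term of OF-463502:
  Base: filing + 21 years → 25 August 2025.
  Appellate Stay Credit: +615 days → 2 May 2027.
  Regulatory Review Extension: +781 days → 21 June 2029.
  Prosecution Delay Deduction: −281 days → 13 September 2028.
Expiry of referenced patent OF-714389:
  Base: filing + 21 years → 28 June 2023.
Terminal disclaimer: OF-463502 expires on the earlier of 13 September 2028 and 28 June 2023.

June 28, 2023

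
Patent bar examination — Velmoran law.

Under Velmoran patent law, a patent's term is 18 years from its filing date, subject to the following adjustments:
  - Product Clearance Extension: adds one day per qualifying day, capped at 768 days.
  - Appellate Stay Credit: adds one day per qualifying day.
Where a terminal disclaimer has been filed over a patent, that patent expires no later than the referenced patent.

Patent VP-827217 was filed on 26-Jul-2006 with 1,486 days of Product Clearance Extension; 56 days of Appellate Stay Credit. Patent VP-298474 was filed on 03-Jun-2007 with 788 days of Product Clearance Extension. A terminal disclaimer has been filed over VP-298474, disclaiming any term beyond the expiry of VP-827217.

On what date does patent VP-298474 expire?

2026-10-28

Natural term of VP-298474:
  Base: filing + 18 years → 3 June 2025.
  Product Clearance Extension: 788 days claimed exceeds the 768-day cap, so +768 days → 11 July 2027.
Expiry of referenced patent VP-827217:
  Base: filing + 18 years → 26 July 2024.
  Product Clearance Extension: 1486 days claimed exceeds the 768-day cap, so +768 days → 2 September 2026.
  Appellate Stay Credit: +56 days → 28 October 2026.
Terminal disclaimer: VP-298474 expires on the earlier of 11 July 2027 and 28 October 2026.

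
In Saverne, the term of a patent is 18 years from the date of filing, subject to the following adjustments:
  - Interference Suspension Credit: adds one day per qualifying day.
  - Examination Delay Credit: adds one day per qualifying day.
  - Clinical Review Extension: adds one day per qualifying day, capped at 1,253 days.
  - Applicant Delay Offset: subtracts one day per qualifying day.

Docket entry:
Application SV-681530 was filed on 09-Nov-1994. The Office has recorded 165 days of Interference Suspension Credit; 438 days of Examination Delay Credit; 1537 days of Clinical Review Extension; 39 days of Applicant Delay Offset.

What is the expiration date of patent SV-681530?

2017-10-31

Base term: filing date + 18 years → 9 November 2012.
Interference Suspension Credit: +165 days → 23 April 2013.
Examination Delay Credit: +438 days → 5 July 2014.
Clinical Review Extension: 1537 days claimed exceeds the 1253-day cap, so +1253 days → 9 December 2017.
Applicant Delay Offset: −39 days → 31 October 2017.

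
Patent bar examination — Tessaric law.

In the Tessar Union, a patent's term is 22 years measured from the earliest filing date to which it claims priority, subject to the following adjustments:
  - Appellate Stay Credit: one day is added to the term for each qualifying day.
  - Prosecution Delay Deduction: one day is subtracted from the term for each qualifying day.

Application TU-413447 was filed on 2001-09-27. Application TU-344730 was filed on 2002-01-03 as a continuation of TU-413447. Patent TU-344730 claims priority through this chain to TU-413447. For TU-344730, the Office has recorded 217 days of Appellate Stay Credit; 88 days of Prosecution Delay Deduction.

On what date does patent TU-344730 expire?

2024-02-03

Earliest priority filing: 27 September 2001.
Base term: 27 September 2001 + 22 years → 27 September 2023.
Appellate Stay Credit: +217 days → 1 May 2024.
Prosecution Delay Deduction: −88 days → 3 February 2024.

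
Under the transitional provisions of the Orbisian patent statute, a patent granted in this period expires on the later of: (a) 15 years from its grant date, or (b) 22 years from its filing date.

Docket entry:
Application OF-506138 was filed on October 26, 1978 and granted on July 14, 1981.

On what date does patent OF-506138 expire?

(a) grant + 15 years → 14 July 1996.
(b) filing + 22 years → 26 October 2000.
Later of the two: 26 October 2000.

2000-10-26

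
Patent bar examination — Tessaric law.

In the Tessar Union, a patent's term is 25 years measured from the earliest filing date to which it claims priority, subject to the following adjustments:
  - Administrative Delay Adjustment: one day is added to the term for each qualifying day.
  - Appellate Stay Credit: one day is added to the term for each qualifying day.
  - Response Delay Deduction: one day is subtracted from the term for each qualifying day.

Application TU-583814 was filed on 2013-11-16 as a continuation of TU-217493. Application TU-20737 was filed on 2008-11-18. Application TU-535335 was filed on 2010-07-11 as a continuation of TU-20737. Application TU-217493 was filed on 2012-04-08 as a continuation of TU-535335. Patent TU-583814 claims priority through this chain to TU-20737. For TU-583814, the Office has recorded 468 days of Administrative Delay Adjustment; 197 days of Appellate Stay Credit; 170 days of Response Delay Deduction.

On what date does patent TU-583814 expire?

Earliest priority filing: 18 November 2008.
Base term: 18 November 2008 + 25 years → 18 November 2033.
Administrative Delay Adjustment: +468 days → 1 March 2035.
Appellate Stay Credit: +197 days → 14 September 2035.
Response Delay Deduction: −170 days → 28 March 2035.

2035-03-28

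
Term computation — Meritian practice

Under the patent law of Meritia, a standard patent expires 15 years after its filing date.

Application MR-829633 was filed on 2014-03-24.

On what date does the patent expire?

Filing date + 15 years → 24 March 2029.

March 24, 2029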